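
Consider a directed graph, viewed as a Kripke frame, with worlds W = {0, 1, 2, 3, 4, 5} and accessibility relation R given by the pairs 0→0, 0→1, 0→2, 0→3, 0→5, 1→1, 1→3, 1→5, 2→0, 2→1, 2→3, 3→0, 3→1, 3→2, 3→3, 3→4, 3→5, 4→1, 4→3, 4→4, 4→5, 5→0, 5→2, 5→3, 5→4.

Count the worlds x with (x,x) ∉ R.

2

Enumerating: 2, 5.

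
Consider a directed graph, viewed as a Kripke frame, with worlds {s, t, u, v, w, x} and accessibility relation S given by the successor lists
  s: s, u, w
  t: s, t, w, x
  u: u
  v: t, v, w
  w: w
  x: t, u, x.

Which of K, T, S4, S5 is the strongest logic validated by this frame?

T

Reflexive (axiom T): yes — every world is S-related to itself.
Transitive (axiom 4): no — t S s and s S u, but not t S u.
Euclidean (axiom 5): no — s S u and s S w, but not u S w.
So F validates K, T; S4 would additionally require S to be transitive. The strongest is T.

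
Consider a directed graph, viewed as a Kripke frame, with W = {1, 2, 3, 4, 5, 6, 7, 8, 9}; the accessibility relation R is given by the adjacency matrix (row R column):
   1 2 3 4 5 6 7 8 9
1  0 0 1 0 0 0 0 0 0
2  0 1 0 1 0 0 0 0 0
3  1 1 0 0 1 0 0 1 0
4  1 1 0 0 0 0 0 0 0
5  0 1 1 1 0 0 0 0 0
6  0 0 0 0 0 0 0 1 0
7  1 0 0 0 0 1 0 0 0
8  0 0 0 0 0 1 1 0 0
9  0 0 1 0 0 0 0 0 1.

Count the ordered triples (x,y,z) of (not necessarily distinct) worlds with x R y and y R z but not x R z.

27

Enumerating: (1,3,1), (1,3,2), (1,3,5), (1,3,8), (2,4,1), (3,1,3), (3,2,4), (3,5,3), (3,5,4), (3,8,6), (3,8,7), (4,1,3), … and 15 more.
Total: 27.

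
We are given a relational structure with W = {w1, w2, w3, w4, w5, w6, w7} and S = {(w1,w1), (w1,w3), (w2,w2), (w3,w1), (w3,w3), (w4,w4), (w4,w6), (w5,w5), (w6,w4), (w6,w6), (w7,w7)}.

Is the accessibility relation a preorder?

Yes

Reflexive: yes — every world is S-related to itself.
Transitive: yes — every two-step S-path is closed by a direct edge.
So S is a preorder.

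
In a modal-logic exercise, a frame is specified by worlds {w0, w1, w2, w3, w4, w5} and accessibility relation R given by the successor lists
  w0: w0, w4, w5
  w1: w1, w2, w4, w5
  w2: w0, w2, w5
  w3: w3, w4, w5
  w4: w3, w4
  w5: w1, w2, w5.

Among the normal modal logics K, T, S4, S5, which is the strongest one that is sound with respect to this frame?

T

Reflexive (axiom T): yes — every world is R-related to itself.
Transitive (axiom 4): no — w0 R w4 and w4 R w3, but not w0 R w3.
Euclidean (axiom 5): no — w0 R w4 and w0 R w5, but not w4 R w5.
So F validates K, T; S4 would additionally require R to be transitive. The strongest is T.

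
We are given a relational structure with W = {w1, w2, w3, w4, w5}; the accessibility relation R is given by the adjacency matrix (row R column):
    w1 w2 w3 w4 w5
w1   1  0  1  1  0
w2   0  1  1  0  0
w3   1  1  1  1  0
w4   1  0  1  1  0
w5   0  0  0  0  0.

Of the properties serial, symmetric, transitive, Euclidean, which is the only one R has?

Serial: no — w5 has no R-successor.
Symmetric: yes — every pair in R has its reverse in R.
Transitive: no — w1 R w3 and w3 R w2, but not w1 R w2.
Euclidean: no — w3 R w1 and w3 R w2, but not w1 R w2.
Only symmetric holds.

symmetric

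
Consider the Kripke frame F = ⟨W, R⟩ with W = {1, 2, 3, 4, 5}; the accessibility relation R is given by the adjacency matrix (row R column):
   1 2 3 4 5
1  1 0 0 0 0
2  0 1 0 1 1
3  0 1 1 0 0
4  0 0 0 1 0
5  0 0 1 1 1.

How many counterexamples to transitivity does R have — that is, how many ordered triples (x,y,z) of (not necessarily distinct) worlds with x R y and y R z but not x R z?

4

Enumerating: (2,5,3), (3,2,4), (3,2,5), (5,3,2).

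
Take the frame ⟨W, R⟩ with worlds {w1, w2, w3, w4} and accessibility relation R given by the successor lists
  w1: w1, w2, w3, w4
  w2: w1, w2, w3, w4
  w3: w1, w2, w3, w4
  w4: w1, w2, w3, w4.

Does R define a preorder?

Yes

Reflexive: yes — every world is R-related to itself.
Transitive: yes — every two-step R-path is closed by a direct edge.
So R is a preorder.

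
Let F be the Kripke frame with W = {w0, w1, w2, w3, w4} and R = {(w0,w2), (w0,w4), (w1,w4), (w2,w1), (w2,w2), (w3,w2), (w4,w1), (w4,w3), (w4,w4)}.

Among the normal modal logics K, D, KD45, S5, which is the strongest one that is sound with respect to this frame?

Serial (axiom D): yes — every world has a successor (e.g. w0 R w2).
Euclidean (axiom 5): no — w0 R w2 and w0 R w4, but not w2 R w4.
Transitive (axiom 4): no — w0 R w2 and w2 R w1, but not w0 R w1.
Reflexive (axiom T): no — w0 is not related to itself.
So F validates K, D; KD45 would additionally require R to be Euclidean and transitive. The strongest is D.

D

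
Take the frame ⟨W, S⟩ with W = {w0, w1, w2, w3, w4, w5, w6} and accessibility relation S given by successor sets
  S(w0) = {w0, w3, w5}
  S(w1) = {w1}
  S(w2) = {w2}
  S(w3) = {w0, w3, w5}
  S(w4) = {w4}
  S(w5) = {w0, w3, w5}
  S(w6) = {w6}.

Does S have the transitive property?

Transitive: yes — every two-step S-path is closed by a direct edge.

Yes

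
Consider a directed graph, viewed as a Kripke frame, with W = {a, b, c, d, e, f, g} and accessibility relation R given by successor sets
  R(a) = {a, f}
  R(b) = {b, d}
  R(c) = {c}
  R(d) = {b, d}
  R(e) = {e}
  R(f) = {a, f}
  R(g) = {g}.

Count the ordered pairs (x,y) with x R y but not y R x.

0

R is symmetric; there are no such tuples.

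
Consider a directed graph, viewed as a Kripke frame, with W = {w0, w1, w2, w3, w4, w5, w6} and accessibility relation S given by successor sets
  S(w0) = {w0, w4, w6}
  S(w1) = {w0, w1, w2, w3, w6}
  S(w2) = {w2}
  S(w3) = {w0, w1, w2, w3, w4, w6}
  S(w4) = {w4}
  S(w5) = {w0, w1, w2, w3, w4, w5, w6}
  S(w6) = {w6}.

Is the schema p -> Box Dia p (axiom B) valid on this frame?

No

Axiom B corresponds to the accessibility relation being symmetric.
Symmetric: no — w0 S w4 but not w4 S w0.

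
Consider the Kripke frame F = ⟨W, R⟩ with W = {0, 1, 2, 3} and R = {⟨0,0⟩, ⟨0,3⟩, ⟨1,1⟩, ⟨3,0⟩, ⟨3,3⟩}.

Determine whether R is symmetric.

Yes

Symmetric: yes — every pair in R has its reverse in R.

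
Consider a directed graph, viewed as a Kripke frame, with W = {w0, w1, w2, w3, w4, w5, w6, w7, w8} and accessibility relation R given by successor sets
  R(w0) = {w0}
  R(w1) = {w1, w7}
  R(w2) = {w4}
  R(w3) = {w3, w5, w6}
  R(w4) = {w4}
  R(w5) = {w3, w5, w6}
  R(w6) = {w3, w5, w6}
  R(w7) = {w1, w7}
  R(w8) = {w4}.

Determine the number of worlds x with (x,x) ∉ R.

Enumerating: w2, w8.

2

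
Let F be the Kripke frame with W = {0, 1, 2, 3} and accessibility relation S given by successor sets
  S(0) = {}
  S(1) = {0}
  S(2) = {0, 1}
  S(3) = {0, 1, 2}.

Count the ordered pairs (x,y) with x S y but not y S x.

Enumerating: (1,0), (2,0), (2,1), (3,0), (3,1), (3,2).

6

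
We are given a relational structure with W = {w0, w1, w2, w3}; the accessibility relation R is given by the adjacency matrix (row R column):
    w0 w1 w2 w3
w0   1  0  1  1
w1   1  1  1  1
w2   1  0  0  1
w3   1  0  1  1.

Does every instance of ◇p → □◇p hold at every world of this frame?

Axiom 5 corresponds to the accessibility relation being Euclidean.
Euclidean: no — w0 R w2 and w0 R w2, but not w2 R w2.

No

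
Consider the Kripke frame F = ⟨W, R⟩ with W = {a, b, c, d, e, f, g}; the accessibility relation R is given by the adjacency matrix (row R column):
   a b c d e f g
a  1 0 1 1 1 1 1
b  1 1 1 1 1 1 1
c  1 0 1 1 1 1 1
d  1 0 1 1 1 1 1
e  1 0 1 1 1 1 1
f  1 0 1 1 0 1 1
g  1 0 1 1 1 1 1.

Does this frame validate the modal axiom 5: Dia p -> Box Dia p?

The schema 5 characterises exactly the Euclidean frames.
Euclidean: no — a R f and a R e, but not f R e.

No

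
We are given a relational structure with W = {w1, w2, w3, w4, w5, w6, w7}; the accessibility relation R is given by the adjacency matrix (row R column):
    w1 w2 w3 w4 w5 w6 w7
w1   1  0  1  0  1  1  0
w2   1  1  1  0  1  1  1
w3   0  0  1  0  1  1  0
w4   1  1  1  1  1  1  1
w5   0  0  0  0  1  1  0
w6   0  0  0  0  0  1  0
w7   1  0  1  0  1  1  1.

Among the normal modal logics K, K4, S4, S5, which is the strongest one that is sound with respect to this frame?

S4

Transitive (axiom 4): yes — every two-step R-path is closed by a direct edge.
Reflexive (axiom T): yes — every world is R-related to itself.
Euclidean (axiom 5): no — w1 R w5 and w1 R w3, but not w5 R w3.
So F validates K, K4, S4; S5 would additionally require R to be Euclidean. The strongest is S4.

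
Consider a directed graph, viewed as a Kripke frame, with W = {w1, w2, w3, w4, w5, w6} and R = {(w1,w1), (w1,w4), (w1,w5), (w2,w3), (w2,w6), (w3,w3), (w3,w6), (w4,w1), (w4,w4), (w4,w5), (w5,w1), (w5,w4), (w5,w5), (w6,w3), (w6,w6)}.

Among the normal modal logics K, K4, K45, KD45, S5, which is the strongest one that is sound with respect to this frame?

KD45

Transitive (axiom 4): yes — every two-step R-path is closed by a direct edge.
Euclidean (axiom 5): yes — any two successors of a common world are R-related.
Serial (axiom D): yes — every world has a successor (e.g. w1 R w1).
Reflexive (axiom T): no — w2 is not related to itself.
So F validates K, K4, K45, KD45; S5 would additionally require R to be reflexive. The strongest is KD45.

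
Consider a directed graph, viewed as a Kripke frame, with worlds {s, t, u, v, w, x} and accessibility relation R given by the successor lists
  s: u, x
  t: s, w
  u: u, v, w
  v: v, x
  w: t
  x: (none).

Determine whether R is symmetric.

No

Symmetric: no — s R u but not u R s.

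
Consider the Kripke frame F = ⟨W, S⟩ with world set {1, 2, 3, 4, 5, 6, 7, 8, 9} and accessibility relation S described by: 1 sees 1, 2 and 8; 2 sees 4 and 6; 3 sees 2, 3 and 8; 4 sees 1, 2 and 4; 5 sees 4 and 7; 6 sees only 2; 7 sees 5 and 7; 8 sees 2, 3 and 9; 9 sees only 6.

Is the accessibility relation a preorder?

Reflexive: no — 2 is not related to itself.
Transitive: no — 1 S 2 and 2 S 4, but not 1 S 4.
So S is not a preorder.

No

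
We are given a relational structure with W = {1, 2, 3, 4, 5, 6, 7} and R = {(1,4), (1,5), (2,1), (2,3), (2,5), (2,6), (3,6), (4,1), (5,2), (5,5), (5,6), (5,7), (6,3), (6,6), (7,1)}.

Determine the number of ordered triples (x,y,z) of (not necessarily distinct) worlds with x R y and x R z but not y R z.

25

Enumerating: (1,4,4), (1,4,5), (1,5,4), (2,1,1), (2,1,3), (2,1,6), (2,3,1), (2,3,3), (2,3,5), (2,5,1), (2,5,3), (2,6,1), … and 13 more.
Total: 25.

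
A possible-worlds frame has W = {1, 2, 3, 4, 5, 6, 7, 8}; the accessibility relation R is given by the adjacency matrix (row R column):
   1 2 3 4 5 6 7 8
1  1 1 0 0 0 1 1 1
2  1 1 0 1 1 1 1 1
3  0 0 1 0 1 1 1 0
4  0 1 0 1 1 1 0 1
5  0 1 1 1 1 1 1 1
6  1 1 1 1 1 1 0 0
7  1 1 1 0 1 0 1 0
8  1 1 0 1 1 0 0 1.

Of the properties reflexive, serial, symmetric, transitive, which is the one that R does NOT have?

Reflexive: yes — every world is R-related to itself.
Serial: yes — every world has a successor (e.g. 1 R 1).
Symmetric: yes — every pair in R has its reverse in R.
Transitive: no — 1 R 2 and 2 R 4, but not 1 R 4.
Only transitive fails.

transitive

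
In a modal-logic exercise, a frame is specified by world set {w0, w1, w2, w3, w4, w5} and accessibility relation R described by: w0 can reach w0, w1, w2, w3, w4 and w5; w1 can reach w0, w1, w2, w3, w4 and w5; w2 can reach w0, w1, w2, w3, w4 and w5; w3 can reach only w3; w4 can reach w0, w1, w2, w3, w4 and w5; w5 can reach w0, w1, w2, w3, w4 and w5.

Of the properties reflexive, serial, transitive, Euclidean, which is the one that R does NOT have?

Reflexive: yes — every world is R-related to itself.
Serial: yes — every world has a successor (e.g. w0 R w0).
Transitive: yes — every two-step R-path is closed by a direct edge.
Euclidean: no — w0 R w3 and w0 R w1, but not w3 R w1.
Only Euclidean fails.

Euclidean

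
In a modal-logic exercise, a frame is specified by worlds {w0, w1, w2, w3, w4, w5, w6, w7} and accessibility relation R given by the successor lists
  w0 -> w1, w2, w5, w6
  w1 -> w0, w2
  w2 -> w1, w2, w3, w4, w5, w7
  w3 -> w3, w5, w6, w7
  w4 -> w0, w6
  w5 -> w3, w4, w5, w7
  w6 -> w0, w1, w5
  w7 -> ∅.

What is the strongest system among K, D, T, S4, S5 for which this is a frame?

K

Serial (axiom D): no — w7 has no R-successor.
Reflexive (axiom T): no — w0 is not related to itself.
Transitive (axiom 4): no — w0 R w2 and w2 R w3, but not w0 R w3.
Euclidean (axiom 5): no — w0 R w1 and w0 R w5, but not w1 R w5.
So F validates K; D would additionally require R to be serial. The strongest is K.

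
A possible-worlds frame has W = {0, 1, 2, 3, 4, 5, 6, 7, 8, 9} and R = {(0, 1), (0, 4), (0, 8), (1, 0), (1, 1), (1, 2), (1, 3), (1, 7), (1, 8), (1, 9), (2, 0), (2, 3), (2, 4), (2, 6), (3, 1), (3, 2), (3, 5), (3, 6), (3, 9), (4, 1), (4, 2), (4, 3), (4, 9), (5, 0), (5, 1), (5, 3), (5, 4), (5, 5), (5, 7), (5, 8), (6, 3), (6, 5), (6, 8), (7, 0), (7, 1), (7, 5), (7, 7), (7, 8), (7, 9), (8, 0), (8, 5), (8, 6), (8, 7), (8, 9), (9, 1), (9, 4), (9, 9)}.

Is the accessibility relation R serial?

Yes

Serial: yes — every world has a successor (e.g. 0 R 1).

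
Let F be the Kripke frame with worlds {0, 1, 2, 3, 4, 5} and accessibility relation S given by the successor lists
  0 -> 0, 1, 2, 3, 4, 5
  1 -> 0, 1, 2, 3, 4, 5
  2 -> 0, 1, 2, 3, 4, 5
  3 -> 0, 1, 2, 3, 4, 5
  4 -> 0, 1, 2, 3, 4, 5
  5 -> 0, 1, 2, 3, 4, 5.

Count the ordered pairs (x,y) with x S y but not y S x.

0

S is symmetric; there are no such tuples.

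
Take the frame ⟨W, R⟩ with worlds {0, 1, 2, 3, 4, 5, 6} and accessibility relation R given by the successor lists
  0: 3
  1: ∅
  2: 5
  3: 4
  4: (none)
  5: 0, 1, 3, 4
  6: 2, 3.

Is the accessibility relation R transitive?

No

Transitive: no — 0 R 3 and 3 R 4, but not 0 R 4.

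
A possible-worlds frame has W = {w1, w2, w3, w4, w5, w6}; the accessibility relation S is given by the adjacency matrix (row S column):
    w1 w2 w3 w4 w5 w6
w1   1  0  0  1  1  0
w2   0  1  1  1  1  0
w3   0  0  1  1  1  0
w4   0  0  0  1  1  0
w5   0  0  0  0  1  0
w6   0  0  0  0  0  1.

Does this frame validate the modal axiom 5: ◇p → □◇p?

No

By correspondence theory, 5 is valid on a frame iff S is Euclidean.
Euclidean: no — w1 S w5 and w1 S w4, but not w5 S w4.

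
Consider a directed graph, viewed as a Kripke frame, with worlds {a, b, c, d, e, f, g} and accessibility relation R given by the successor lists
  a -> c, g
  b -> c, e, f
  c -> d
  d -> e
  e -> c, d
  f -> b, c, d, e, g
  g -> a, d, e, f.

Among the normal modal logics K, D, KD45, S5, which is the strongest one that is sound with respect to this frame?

D

Serial (axiom D): yes — every world has a successor (e.g. a R c).
Euclidean (axiom 5): no — a R c and a R g, but not c R g.
Transitive (axiom 4): no — a R c and c R d, but not a R d.
Reflexive (axiom T): no — a is not related to itself.
So F validates K, D; KD45 would additionally require R to be Euclidean and transitive. The strongest is D.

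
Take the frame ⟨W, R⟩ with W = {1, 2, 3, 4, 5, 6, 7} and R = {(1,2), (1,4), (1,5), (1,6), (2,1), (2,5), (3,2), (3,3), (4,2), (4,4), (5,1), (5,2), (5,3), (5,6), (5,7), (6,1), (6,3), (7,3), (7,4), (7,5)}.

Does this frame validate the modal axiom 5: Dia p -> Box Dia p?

No

The schema 5 characterises exactly the Euclidean frames.
Euclidean: no — 1 R 2 and 1 R 4, but not 2 R 4.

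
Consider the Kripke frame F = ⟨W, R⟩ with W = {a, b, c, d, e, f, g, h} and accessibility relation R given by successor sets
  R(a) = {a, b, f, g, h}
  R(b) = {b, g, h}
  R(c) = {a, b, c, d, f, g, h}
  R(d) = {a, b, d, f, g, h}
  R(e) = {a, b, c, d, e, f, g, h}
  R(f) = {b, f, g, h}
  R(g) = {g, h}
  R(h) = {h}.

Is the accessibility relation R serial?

Yes

Serial: yes — every world has a successor (e.g. a R a).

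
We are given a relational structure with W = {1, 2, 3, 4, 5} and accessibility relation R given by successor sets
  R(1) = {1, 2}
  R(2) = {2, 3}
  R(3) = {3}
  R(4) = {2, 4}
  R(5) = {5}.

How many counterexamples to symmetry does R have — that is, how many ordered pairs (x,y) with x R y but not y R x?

Enumerating: (1,2), (2,3), (4,2).

3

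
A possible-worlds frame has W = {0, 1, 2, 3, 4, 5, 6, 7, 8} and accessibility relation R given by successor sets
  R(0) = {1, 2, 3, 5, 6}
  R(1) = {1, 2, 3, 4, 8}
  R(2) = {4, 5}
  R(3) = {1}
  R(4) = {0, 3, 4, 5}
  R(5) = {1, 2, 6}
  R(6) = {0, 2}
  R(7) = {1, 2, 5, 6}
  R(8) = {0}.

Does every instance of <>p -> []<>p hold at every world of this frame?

No

The schema 5 characterises exactly the Euclidean frames.
Euclidean: no — 0 R 1 and 0 R 5, but not 1 R 5.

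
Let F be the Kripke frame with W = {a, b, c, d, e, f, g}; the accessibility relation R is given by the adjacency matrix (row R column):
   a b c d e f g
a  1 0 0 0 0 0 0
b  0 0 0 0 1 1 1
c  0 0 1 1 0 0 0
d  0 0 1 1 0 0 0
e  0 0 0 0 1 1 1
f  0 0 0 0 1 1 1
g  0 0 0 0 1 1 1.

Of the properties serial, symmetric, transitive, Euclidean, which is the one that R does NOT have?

symmetric

Serial: yes — every world has a successor (e.g. a R a).
Symmetric: no — b R e but not e R b.
Transitive: yes — every two-step R-path is closed by a direct edge.
Euclidean: yes — any two successors of a common world are R-related.
Only symmetric fails.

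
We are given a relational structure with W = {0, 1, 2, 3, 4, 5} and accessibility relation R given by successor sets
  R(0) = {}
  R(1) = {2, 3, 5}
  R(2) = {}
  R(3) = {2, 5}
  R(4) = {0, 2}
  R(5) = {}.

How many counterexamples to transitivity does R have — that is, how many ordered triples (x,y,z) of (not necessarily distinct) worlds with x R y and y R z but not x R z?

R is transitive; there are no such tuples.

0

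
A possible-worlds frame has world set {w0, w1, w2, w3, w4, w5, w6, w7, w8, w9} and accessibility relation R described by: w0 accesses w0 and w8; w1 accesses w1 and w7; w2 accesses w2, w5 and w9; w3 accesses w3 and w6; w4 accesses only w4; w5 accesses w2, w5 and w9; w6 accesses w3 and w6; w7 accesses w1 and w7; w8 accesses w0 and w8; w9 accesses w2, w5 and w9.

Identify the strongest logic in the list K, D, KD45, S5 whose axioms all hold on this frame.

S5

Serial (axiom D): yes — every world has a successor (e.g. w0 R w0).
Euclidean (axiom 5): yes — any two successors of a common world are R-related.
Transitive (axiom 4): yes — every two-step R-path is closed by a direct edge.
Reflexive (axiom T): yes — every world is R-related to itself.
So F validates K, D, KD45, S5. The strongest is S5.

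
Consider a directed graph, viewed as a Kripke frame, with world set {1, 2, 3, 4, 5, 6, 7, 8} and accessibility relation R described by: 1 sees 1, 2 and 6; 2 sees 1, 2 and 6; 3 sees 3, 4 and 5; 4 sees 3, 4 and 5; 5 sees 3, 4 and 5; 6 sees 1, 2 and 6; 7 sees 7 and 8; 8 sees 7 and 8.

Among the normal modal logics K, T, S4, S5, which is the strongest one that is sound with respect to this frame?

Reflexive (axiom T): yes — every world is R-related to itself.
Transitive (axiom 4): yes — every two-step R-path is closed by a direct edge.
Euclidean (axiom 5): yes — any two successors of a common world are R-related.
So F validates K, T, S4, S5. The strongest is S5.

S5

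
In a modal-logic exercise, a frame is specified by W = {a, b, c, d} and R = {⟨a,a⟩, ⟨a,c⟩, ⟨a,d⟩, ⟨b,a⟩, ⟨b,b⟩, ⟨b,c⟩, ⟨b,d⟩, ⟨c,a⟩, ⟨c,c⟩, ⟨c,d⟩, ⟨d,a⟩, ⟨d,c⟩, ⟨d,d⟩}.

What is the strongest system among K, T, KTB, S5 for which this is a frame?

Reflexive (axiom T): yes — every world is R-related to itself.
Symmetric (axiom B): no — b R a but not a R b.
Euclidean (axiom 5): no — b R a and b R b, but not a R b.
So F validates K, T; KTB would additionally require R to be symmetric. The strongest is T.

T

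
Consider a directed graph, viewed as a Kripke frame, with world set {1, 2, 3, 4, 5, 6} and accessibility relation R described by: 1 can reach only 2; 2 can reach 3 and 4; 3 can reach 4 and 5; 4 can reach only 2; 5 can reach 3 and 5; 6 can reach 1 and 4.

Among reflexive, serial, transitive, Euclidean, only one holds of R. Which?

serial

Reflexive: no — 1 is not related to itself.
Serial: yes — every world has a successor (e.g. 1 R 2).
Transitive: no — 1 R 2 and 2 R 3, but not 1 R 3.
Euclidean: no — 2 R 4 and 2 R 3, but not 4 R 3.
Only serial holds.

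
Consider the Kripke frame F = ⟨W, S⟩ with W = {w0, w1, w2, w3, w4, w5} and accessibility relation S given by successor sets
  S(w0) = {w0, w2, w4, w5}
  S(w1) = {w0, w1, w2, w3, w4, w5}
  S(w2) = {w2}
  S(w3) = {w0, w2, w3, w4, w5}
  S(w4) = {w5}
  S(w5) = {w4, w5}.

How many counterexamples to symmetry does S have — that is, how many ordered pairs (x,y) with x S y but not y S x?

Enumerating: (w0,w2), (w0,w4), (w0,w5), (w1,w0), (w1,w2), (w1,w3), (w1,w4), (w1,w5), (w3,w0), (w3,w2), (w3,w4), (w3,w5).

12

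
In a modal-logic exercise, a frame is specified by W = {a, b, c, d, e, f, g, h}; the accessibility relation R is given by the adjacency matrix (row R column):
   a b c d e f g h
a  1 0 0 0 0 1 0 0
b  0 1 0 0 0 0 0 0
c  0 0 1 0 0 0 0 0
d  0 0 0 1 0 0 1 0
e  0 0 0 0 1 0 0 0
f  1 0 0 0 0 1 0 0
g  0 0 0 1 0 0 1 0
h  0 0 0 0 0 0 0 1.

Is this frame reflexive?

Reflexive: yes — every world is R-related to itself.

Yes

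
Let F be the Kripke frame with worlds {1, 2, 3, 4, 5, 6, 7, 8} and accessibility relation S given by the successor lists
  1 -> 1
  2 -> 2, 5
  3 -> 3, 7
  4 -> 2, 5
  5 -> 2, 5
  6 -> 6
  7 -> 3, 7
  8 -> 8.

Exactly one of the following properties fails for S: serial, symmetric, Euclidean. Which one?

Serial: yes — every world has a successor (e.g. 1 S 1).
Symmetric: no — 4 S 2 but not 2 S 4.
Euclidean: yes — any two successors of a common world are S-related.
Only symmetric fails.

symmetric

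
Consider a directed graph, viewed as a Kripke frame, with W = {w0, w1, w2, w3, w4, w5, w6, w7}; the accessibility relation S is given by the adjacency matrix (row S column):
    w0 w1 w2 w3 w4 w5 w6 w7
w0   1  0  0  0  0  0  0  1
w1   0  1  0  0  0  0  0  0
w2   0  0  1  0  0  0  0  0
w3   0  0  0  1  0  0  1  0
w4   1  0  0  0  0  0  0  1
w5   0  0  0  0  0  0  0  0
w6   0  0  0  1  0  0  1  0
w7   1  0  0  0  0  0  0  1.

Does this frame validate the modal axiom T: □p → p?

No

Axiom T corresponds to the accessibility relation being reflexive.
Reflexive: no — w4 is not related to itself.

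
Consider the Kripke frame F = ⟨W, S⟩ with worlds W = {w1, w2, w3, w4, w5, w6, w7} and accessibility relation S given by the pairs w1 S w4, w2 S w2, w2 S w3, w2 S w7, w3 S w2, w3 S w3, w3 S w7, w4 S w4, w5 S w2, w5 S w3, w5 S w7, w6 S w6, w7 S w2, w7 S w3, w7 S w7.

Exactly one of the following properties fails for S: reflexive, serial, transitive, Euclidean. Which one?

reflexive

Reflexive: no — w1 is not related to itself.
Serial: yes — every world has a successor (e.g. w1 S w4).
Transitive: yes — every two-step S-path is closed by a direct edge.
Euclidean: yes — any two successors of a common world are S-related.
Only reflexive fails.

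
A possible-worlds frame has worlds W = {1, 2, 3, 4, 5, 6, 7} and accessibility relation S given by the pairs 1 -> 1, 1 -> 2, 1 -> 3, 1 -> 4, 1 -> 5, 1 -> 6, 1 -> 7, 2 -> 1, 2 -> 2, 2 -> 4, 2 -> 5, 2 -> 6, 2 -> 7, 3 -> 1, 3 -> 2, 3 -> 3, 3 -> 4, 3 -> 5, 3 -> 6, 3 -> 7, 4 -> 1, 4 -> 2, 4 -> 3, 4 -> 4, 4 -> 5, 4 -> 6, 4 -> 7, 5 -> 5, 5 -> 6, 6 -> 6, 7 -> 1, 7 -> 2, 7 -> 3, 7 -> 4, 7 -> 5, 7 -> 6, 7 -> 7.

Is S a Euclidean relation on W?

No

Euclidean: no — 1 S 2 and 1 S 3, but not 2 S 3.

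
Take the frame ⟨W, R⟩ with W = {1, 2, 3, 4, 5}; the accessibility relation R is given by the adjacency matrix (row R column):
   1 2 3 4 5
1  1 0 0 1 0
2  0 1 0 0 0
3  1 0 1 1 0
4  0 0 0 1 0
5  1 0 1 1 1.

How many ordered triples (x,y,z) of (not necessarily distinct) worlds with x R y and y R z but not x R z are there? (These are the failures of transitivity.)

R is transitive; there are no such tuples.

0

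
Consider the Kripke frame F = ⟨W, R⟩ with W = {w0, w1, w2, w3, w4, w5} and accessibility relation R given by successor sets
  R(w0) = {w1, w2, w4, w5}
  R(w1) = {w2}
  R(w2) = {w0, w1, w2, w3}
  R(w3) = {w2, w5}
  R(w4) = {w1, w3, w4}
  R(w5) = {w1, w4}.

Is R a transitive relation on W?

Transitive: no — w0 R w2 and w2 R w3, but not w0 R w3.

No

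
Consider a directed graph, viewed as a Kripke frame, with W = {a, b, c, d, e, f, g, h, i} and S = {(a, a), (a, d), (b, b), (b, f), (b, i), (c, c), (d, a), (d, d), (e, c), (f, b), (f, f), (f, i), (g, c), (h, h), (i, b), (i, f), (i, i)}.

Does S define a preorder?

No

Reflexive: no — e is not related to itself.
Transitive: yes — every two-step S-path is closed by a direct edge.
So S is not a preorder.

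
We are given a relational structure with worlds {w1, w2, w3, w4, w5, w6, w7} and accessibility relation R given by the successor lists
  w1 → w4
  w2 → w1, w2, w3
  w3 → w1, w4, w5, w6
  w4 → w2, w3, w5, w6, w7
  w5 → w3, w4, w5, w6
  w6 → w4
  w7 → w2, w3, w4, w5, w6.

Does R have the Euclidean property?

Euclidean: no — w2 R w1 and w2 R w3, but not w1 R w3.

No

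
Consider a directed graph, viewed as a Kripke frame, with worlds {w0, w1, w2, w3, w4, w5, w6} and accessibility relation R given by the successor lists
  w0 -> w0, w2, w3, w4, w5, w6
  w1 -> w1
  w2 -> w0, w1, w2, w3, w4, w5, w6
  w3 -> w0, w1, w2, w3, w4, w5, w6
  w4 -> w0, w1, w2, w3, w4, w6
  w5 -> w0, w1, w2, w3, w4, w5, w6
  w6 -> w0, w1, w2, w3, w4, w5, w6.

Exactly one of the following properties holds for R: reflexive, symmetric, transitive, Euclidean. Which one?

Reflexive: yes — every world is R-related to itself.
Symmetric: no — w2 R w1 but not w1 R w2.
Transitive: no — w0 R w2 and w2 R w1, but not w0 R w1.
Euclidean: no — w0 R w4 and w0 R w5, but not w4 R w5.
Only reflexive holds.

reflexive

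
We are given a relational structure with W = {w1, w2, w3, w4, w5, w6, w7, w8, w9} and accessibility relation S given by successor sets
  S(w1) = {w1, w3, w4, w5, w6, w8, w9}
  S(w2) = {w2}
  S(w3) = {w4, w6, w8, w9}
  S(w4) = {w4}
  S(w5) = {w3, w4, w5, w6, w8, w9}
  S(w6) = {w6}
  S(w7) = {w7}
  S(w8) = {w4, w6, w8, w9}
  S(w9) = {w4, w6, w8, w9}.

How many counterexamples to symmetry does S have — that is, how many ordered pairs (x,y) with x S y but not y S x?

19

Enumerating: (w1,w3), (w1,w4), (w1,w5), (w1,w6), (w1,w8), (w1,w9), (w3,w4), (w3,w6), (w3,w8), (w3,w9), (w5,w3), (w5,w4), … and 7 more.
Total: 19.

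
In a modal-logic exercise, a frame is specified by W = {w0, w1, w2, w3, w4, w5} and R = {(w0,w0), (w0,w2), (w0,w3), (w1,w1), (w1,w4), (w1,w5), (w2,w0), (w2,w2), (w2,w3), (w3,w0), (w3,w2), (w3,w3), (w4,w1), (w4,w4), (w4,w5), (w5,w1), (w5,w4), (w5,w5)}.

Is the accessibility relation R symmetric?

Yes

Symmetric: yes — every pair in R has its reverse in R.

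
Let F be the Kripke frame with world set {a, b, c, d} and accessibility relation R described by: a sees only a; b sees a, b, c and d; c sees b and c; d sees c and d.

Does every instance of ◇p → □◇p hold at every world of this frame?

Axiom 5 corresponds to the accessibility relation being Euclidean.
Euclidean: no — b R a and b R c, but not a R c.

No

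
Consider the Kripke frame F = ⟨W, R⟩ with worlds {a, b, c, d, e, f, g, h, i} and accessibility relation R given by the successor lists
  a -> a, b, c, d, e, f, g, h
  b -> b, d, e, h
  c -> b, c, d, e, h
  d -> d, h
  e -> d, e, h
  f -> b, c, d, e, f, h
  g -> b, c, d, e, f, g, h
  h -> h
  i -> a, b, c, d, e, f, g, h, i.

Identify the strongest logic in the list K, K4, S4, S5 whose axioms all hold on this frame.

S4

Transitive (axiom 4): yes — every two-step R-path is closed by a direct edge.
Reflexive (axiom T): yes — every world is R-related to itself.
Euclidean (axiom 5): no — a R b and a R c, but not b R c.
So F validates K, K4, S4; S5 would additionally require R to be Euclidean. The strongest is S4.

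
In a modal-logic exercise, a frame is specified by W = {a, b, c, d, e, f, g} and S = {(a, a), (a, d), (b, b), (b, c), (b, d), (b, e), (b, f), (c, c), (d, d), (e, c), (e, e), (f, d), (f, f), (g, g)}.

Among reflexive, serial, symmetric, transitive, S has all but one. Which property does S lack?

Reflexive: yes — every world is S-related to itself.
Serial: yes — every world has a successor (e.g. a S a).
Symmetric: no — a S d but not d S a.
Transitive: yes — every two-step S-path is closed by a direct edge.
Only symmetric fails.

symmetric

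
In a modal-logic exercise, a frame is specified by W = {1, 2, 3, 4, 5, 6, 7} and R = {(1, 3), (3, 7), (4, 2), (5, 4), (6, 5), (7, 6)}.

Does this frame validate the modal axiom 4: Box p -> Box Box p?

No

Axiom 4 corresponds to the accessibility relation being transitive.
Transitive: no — 1 R 3 and 3 R 7, but not 1 R 7.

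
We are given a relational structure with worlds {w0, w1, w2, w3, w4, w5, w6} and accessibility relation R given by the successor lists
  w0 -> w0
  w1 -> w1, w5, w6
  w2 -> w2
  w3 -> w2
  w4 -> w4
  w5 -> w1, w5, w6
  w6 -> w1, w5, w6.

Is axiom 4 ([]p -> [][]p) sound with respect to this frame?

Yes

The schema 4 characterises exactly the transitive frames.
Transitive: yes — every two-step R-path is closed by a direct edge.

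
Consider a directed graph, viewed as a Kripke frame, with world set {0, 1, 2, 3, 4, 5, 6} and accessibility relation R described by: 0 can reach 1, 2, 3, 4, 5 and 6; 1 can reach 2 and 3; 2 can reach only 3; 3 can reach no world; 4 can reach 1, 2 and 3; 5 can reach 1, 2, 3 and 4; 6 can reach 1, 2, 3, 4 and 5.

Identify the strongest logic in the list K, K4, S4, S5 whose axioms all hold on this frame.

Transitive (axiom 4): yes — every two-step R-path is closed by a direct edge.
Reflexive (axiom T): no — 0 is not related to itself.
Euclidean (axiom 5): no — 0 R 1 and 0 R 4, but not 1 R 4.
So F validates K, K4; S4 would additionally require R to be reflexive. The strongest is K4.

K4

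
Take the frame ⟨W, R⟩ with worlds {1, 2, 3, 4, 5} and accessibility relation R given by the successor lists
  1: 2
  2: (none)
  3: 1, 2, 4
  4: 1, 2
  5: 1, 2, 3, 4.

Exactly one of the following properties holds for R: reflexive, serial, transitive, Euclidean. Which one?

Reflexive: no — 1 is not related to itself.
Serial: no — 2 has no R-successor.
Transitive: yes — every two-step R-path is closed by a direct edge.
Euclidean: no — 3 R 1 and 3 R 4, but not 1 R 4.
Only transitive holds.

transitive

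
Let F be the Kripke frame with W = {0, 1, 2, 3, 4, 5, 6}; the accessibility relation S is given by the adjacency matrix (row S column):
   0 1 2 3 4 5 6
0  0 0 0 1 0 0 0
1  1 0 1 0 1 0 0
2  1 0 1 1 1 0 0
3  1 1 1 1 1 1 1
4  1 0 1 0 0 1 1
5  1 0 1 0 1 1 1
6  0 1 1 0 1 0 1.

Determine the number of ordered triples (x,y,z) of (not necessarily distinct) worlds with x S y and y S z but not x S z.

29

Enumerating: (0,3,0), (0,3,1), (0,3,2), (0,3,4), (0,3,5), (0,3,6), (1,0,3), (1,2,3), (1,4,5), (1,4,6), (2,3,1), (2,3,5), … and 17 more.
Total: 29.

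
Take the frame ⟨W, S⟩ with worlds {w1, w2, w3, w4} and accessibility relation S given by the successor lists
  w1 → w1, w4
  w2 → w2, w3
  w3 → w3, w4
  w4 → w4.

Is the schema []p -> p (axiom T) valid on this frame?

Axiom T corresponds to the accessibility relation being reflexive.
Reflexive: yes — every world is S-related to itself.

Yes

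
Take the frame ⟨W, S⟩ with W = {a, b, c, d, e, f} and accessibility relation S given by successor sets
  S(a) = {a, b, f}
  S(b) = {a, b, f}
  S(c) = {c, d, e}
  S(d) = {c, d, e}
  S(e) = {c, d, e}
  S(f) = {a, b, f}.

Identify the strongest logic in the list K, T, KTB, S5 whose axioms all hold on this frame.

Reflexive (axiom T): yes — every world is S-related to itself.
Symmetric (axiom B): yes — every pair in S has its reverse in S.
Euclidean (axiom 5): yes — any two successors of a common world are S-related.
So F validates K, T, KTB, S5. The strongest is S5.

S5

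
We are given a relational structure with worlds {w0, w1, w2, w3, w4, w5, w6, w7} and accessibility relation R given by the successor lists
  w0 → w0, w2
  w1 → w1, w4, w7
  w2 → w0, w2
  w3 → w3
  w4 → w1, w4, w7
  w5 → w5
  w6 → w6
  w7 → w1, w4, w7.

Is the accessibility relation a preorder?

Reflexive: yes — every world is R-related to itself.
Transitive: yes — every two-step R-path is closed by a direct edge.
So R is a preorder.

Yes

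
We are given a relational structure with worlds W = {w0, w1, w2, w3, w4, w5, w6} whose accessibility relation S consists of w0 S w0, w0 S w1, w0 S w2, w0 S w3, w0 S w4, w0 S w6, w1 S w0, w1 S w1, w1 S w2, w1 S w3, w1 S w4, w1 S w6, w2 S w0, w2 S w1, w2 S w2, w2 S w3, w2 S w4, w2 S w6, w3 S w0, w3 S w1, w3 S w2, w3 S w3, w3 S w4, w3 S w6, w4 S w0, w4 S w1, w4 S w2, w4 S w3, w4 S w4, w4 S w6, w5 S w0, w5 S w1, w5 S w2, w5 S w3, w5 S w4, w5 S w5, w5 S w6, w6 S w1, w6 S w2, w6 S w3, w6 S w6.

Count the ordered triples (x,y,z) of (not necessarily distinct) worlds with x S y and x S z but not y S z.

Enumerating: (w0,w6,w0), (w0,w6,w4), (w1,w6,w0), (w1,w6,w4), (w2,w6,w0), (w2,w6,w4), (w3,w6,w0), (w3,w6,w4), (w4,w6,w0), (w4,w6,w4), (w5,w0,w5), (w5,w1,w5), (w5,w2,w5), (w5,w3,w5), (w5,w4,w5), (w5,w6,w0), (w5,w6,w4), (w5,w6,w5).

18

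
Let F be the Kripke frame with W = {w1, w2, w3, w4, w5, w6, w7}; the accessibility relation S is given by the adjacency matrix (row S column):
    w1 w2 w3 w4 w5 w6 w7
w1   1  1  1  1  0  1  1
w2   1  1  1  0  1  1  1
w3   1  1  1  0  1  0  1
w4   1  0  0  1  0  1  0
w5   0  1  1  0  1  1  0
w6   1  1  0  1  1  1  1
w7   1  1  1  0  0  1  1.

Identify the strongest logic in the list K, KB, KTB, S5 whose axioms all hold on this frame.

Symmetric (axiom B): yes — every pair in S has its reverse in S.
Reflexive (axiom T): yes — every world is S-related to itself.
Euclidean (axiom 5): no — w1 S w2 and w1 S w4, but not w2 S w4.
So F validates K, KB, KTB; S5 would additionally require S to be Euclidean. The strongest is KTB.

KTB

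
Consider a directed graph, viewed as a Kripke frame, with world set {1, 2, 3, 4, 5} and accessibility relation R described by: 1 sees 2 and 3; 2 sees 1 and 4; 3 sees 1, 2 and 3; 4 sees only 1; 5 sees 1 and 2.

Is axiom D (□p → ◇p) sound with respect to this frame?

Yes

The schema D characterises exactly the serial frames.
Serial: yes — every world has a successor (e.g. 1 R 2).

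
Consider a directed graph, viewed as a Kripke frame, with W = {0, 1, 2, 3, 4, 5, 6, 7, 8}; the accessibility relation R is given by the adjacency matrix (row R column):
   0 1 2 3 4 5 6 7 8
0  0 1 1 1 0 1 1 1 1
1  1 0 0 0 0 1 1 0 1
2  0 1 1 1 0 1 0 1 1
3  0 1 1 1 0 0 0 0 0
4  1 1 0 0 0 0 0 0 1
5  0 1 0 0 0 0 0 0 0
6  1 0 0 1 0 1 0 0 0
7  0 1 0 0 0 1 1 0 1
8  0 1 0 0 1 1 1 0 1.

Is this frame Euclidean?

No

Euclidean: no — 0 R 1 and 0 R 2, but not 1 R 2.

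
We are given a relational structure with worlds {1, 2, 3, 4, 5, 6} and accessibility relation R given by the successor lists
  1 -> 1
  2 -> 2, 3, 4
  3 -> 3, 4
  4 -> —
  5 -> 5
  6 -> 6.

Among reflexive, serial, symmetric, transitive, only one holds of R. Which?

Reflexive: no — 4 is not related to itself.
Serial: no — 4 has no R-successor.
Symmetric: no — 2 R 3 but not 3 R 2.
Transitive: yes — every two-step R-path is closed by a direct edge.
Only transitive holds.

transitive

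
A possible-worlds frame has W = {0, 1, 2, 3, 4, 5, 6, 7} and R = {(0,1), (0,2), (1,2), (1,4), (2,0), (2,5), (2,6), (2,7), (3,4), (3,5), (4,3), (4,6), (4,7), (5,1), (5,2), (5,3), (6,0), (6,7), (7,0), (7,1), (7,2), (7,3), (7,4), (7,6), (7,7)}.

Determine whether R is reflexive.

No

Reflexive: no — 0 is not related to itself.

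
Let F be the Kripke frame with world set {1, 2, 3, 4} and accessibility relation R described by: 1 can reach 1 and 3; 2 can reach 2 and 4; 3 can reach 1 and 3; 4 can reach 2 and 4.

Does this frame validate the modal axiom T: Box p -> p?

By correspondence theory, T is valid on a frame iff R is reflexive.
Reflexive: yes — every world is R-related to itself.

Yes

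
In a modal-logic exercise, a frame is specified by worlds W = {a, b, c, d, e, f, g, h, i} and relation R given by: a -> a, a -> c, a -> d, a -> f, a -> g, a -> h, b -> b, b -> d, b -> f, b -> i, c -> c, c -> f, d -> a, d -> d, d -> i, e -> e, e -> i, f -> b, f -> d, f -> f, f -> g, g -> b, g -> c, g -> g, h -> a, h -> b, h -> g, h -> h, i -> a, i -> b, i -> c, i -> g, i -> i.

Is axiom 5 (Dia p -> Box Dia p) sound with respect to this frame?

Axiom 5 corresponds to the accessibility relation being Euclidean.
Euclidean: no — a R c and a R d, but not c R d.

No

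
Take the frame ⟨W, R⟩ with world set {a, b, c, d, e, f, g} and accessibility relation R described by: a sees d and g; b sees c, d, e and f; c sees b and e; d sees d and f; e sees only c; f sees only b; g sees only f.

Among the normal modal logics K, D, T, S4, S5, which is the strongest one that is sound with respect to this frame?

Serial (axiom D): yes — every world has a successor (e.g. a R d).
Reflexive (axiom T): no — a is not related to itself.
Transitive (axiom 4): no — a R d and d R f, but not a R f.
Euclidean (axiom 5): no — a R d and a R g, but not d R g.
So F validates K, D; T would additionally require R to be reflexive. The strongest is D.

D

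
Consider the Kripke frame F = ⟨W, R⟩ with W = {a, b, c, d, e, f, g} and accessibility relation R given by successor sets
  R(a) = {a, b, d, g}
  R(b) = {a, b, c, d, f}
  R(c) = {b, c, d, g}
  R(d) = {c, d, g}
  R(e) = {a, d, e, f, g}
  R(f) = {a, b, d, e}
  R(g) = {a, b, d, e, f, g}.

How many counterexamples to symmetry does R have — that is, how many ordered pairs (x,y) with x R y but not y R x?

9

Enumerating: (a,d), (b,d), (c,g), (e,a), (e,d), (f,a), (f,d), (g,b), (g,f).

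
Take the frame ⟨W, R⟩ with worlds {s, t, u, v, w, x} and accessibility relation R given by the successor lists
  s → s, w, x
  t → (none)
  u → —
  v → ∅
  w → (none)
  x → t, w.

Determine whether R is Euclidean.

Euclidean: no — s R w and s R x, but not w R x.

No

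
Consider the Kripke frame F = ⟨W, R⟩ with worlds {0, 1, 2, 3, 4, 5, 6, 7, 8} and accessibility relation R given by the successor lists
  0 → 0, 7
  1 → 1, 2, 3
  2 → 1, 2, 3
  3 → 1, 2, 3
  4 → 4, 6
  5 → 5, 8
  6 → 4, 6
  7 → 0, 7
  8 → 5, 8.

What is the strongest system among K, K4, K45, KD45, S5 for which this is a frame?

Transitive (axiom 4): yes — every two-step R-path is closed by a direct edge.
Euclidean (axiom 5): yes — any two successors of a common world are R-related.
Serial (axiom D): yes — every world has a successor (e.g. 0 R 0).
Reflexive (axiom T): yes — every world is R-related to itself.
So F validates K, K4, K45, KD45, S5. The strongest is S5.

S5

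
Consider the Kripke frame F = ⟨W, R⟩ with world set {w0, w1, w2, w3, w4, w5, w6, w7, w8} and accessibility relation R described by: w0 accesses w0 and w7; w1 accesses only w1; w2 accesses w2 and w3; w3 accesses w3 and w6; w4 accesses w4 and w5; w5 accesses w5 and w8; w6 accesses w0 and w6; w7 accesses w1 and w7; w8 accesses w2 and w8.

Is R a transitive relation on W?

No

Transitive: no — w0 R w7 and w7 R w1, but not w0 R w1.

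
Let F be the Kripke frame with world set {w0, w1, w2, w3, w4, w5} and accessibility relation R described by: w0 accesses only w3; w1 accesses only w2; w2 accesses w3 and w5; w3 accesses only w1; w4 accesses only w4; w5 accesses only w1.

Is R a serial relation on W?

Serial: yes — every world has a successor (e.g. w0 R w3).

Yes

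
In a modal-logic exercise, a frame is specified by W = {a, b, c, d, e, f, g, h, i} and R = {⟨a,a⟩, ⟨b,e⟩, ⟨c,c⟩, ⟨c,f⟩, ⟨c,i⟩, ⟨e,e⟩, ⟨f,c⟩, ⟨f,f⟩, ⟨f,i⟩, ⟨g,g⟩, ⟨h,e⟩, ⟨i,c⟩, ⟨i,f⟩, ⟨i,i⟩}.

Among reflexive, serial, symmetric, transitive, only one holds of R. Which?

transitive

Reflexive: no — b is not related to itself.
Serial: no — d has no R-successor.
Symmetric: no — b R e but not e R b.
Transitive: yes — every two-step R-path is closed by a direct edge.
Only transitive holds.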